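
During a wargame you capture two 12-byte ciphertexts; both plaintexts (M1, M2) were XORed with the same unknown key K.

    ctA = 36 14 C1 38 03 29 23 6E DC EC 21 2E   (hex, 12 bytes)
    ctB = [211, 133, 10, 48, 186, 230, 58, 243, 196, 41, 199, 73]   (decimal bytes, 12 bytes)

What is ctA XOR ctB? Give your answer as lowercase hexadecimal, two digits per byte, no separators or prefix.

e591cb08b9cf199d18c5e667

ctA ⊕ ctB = (M1 ⊕ K) ⊕ (M2 ⊕ K) = M1 ⊕ M2 — the shared key cancels under XOR.
00110110 ^ 11010011 = 11100101
00010100 ^ 10000101 = 10010001
11000001 ^ 00001010 = 11001011
00111000 ^ 00110000 = 00001000
00000011 ^ 10111010 = 10111001
00101001 ^ 11100110 = 11001111
00100011 ^ 00111010 = 00011001
01101110 ^ 11110011 = 10011101
11011100 ^ 11000100 = 00011000
11101100 ^ 00101001 = 11000101
00100001 ^ 11000111 = 11100110
00101110 ^ 01001001 = 01100111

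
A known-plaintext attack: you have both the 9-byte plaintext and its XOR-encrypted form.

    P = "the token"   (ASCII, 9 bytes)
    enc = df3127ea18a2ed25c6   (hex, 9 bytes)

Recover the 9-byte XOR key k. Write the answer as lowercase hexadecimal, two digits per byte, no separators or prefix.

Since enc = P ⊕ k, XORing both sides with P gives k = P ⊕ enc.
byte 0: 116 xor 223 = 171
byte 1: 104 xor  49 =  89
byte 2: 101 xor  39 =  66
byte 3:  32 xor 234 = 202
byte 4: 116 xor  24 = 108
byte 5: 111 xor 162 = 205
byte 6: 107 xor 237 = 134
byte 7: 101 xor  37 =  64
byte 8: 110 xor 198 = 168

ab5942ca6ccd8640a8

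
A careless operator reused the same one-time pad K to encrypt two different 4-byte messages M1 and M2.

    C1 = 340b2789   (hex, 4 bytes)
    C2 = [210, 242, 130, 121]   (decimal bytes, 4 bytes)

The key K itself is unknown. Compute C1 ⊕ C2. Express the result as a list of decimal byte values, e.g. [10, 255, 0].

C1 ⊕ C2 = (M1 ⊕ K) ⊕ (M2 ⊕ K) = M1 ⊕ M2 — the shared key cancels under XOR.
34 XOR d2 = e6
0b XOR f2 = f9
27 XOR 82 = a5
89 XOR 79 = f0

[230, 249, 165, 240]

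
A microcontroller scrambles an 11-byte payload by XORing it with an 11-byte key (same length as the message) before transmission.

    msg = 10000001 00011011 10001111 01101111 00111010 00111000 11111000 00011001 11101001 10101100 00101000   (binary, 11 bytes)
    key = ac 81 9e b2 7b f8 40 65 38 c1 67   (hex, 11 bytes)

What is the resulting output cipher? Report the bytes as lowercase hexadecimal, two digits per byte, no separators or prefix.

byte 0: 81 xor ac = 2d
byte 1: 1b xor 81 = 9a
byte 2: 8f xor 9e = 11
byte 3: 6f xor b2 = dd
byte 4: 3a xor 7b = 41
byte 5: 38 xor f8 = c0
byte 6: f8 xor 40 = b8
byte 7: 19 xor 65 = 7c
byte 8: e9 xor 38 = d1
byte 9: ac xor c1 = 6d
byte 10: 28 xor 67 = 4f

2d9a11dd41c0b87cd16d4f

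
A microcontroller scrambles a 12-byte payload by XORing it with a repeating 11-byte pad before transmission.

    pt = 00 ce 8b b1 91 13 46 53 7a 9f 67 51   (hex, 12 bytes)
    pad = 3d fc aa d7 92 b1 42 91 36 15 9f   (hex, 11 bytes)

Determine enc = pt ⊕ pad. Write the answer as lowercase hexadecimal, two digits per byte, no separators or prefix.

The 11-byte key repeats, so the effective keystream is 3d fc aa d7 92 b1 42 91 36 15 9f 3d.
byte 0:   0 XOR  61 =  61
byte 1: 206 XOR 252 =  50
byte 2: 139 XOR 170 =  33
byte 3: 177 XOR 215 = 102
byte 4: 145 XOR 146 =   3
byte 5:  19 XOR 177 = 162
byte 6:  70 XOR  66 =   4
byte 7:  83 XOR 145 = 194
byte 8: 122 XOR  54 =  76
byte 9: 159 XOR  21 = 138
byte 10: 103 XOR 159 = 248
byte 11:  81 XOR  61 = 108

3d32216603a204c24c8af86c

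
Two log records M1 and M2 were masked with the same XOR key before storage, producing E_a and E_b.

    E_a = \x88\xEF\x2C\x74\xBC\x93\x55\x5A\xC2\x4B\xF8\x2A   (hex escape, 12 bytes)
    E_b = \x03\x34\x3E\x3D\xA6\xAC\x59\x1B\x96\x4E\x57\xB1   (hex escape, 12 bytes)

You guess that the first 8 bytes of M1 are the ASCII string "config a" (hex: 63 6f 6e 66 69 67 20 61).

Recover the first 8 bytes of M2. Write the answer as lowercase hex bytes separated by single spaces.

First, E_a ⊕ E_b = (M1 ⊕ K) ⊕ (M2 ⊕ K) = M1 ⊕ M2, so the key drops out. Then M2 = (M1 ⊕ M2) ⊕ M1 over the first 8 bytes.
byte 0: (88 xor 03) xor 63 = 8b xor 63 = e8
byte 1: (ef xor 34) xor 6f = db xor 6f = b4
byte 2: (2c xor 3e) xor 6e = 12 xor 6e = 7c
byte 3: (74 xor 3d) xor 66 = 49 xor 66 = 2f
byte 4: (bc xor a6) xor 69 = 1a xor 69 = 73
byte 5: (93 xor ac) xor 67 = 3f xor 67 = 58
byte 6: (55 xor 59) xor 20 = 0c xor 20 = 2c
byte 7: (5a xor 1b) xor 61 = 41 xor 61 = 20

e8 b4 7c 2f 73 58 2c 20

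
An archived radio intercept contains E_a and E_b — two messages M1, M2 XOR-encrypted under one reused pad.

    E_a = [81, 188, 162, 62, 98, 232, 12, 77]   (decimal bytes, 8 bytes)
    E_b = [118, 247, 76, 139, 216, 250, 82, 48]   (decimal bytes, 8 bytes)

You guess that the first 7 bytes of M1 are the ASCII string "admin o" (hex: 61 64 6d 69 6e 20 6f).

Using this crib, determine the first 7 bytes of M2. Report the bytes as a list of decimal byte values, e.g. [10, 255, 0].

First, E_a ⊕ E_b = (M1 ⊕ K) ⊕ (M2 ⊕ K) = M1 ⊕ M2, so the key drops out. Then M2 = (M1 ⊕ M2) ⊕ M1 over the first 7 bytes.
byte 0: (51 ^ 76) ^ 61 = 27 ^ 61 = 46
byte 1: (bc ^ f7) ^ 64 = 4b ^ 64 = 2f
byte 2: (a2 ^ 4c) ^ 6d = ee ^ 6d = 83
byte 3: (3e ^ 8b) ^ 69 = b5 ^ 69 = dc
byte 4: (62 ^ d8) ^ 6e = ba ^ 6e = d4
byte 5: (e8 ^ fa) ^ 20 = 12 ^ 20 = 32
byte 6: (0c ^ 52) ^ 6f = 5e ^ 6f = 31

[70, 47, 131, 220, 212, 50, 49]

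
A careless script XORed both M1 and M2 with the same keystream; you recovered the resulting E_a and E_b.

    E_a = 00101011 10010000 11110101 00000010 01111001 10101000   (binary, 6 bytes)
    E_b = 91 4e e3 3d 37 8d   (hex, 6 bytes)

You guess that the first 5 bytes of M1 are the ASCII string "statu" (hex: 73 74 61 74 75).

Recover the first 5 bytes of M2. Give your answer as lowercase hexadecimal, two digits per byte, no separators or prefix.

c9aa774b3b

First, E_a ⊕ E_b = (M1 ⊕ K) ⊕ (M2 ⊕ K) = M1 ⊕ M2, so the key drops out. Then M2 = (M1 ⊕ M2) ⊕ M1 over the first 5 bytes.
byte 0: (2b XOR 91) XOR 73 = ba XOR 73 = c9
byte 1: (90 XOR 4e) XOR 74 = de XOR 74 = aa
byte 2: (f5 XOR e3) XOR 61 = 16 XOR 61 = 77
byte 3: (02 XOR 3d) XOR 74 = 3f XOR 74 = 4b
byte 4: (79 XOR 37) XOR 75 = 4e XOR 75 = 3b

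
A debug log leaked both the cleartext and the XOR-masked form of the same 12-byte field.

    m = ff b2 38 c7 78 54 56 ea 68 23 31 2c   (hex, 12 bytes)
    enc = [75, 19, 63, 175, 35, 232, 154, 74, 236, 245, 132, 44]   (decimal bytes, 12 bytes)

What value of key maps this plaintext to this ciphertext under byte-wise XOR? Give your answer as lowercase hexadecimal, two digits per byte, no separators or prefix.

b4a107685bbccca084d6b500

Since enc = m ⊕ key, XORing both sides with m gives key = m ⊕ enc.
255 ⊕  75 = 180
178 ⊕  19 = 161
 56 ⊕  63 =   7
199 ⊕ 175 = 104
120 ⊕  35 =  91
 84 ⊕ 232 = 188
 86 ⊕ 154 = 204
234 ⊕  74 = 160
104 ⊕ 236 = 132
 35 ⊕ 245 = 214
 49 ⊕ 132 = 181
 44 ⊕  44 =   0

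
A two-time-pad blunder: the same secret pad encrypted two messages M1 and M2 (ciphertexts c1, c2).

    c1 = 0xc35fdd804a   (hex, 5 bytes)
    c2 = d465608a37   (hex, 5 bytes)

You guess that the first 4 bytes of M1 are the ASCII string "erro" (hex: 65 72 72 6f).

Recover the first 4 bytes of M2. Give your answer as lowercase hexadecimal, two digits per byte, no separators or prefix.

First, c1 ⊕ c2 = (M1 ⊕ K) ⊕ (M2 ⊕ K) = M1 ⊕ M2, so the key drops out. Then M2 = (M1 ⊕ M2) ⊕ M1 over the first 4 bytes.
byte 0: (c3 xor d4) xor 65 = 17 xor 65 = 72
byte 1: (5f xor 65) xor 72 = 3a xor 72 = 48
byte 2: (dd xor 60) xor 72 = bd xor 72 = cf
byte 3: (80 xor 8a) xor 6f = 0a xor 6f = 65

7248cf65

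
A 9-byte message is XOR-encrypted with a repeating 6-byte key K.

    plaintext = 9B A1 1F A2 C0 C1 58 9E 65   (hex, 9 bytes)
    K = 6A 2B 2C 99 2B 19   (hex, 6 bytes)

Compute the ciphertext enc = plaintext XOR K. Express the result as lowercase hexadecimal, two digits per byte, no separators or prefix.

The 6-byte key repeats, so the effective keystream is 6a 2b 2c 99 2b 19 6a 2b 2c.
byte 0: 9b ⊕ 6a = f1
byte 1: a1 ⊕ 2b = 8a
byte 2: 1f ⊕ 2c = 33
byte 3: a2 ⊕ 99 = 3b
byte 4: c0 ⊕ 2b = eb
byte 5: c1 ⊕ 19 = d8
byte 6: 58 ⊕ 6a = 32
byte 7: 9e ⊕ 2b = b5
byte 8: 65 ⊕ 2c = 49

f18a333bebd832b549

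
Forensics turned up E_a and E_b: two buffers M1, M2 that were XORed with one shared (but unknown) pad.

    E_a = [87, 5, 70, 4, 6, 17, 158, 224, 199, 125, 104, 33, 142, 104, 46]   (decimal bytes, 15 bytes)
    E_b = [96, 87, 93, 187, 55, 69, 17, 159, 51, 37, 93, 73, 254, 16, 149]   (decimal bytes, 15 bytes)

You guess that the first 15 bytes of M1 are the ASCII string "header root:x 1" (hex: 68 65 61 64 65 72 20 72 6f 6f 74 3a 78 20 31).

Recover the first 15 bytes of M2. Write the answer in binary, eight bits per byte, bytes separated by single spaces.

First, E_a ⊕ E_b = (M1 ⊕ K) ⊕ (M2 ⊕ K) = M1 ⊕ M2, so the key drops out. Then M2 = (M1 ⊕ M2) ⊕ M1 over the first 15 bytes.
byte 0: (57 ⊕ 60) ⊕ 68 = 37 ⊕ 68 = 5f
byte 1: (05 ⊕ 57) ⊕ 65 = 52 ⊕ 65 = 37
byte 2: (46 ⊕ 5d) ⊕ 61 = 1b ⊕ 61 = 7a
byte 3: (04 ⊕ bb) ⊕ 64 = bf ⊕ 64 = db
byte 4: (06 ⊕ 37) ⊕ 65 = 31 ⊕ 65 = 54
byte 5: (11 ⊕ 45) ⊕ 72 = 54 ⊕ 72 = 26
byte 6: (9e ⊕ 11) ⊕ 20 = 8f ⊕ 20 = af
byte 7: (e0 ⊕ 9f) ⊕ 72 = 7f ⊕ 72 = 0d
byte 8: (c7 ⊕ 33) ⊕ 6f = f4 ⊕ 6f = 9b
byte 9: (7d ⊕ 25) ⊕ 6f = 58 ⊕ 6f = 37
byte 10: (68 ⊕ 5d) ⊕ 74 = 35 ⊕ 74 = 41
byte 11: (21 ⊕ 49) ⊕ 3a = 68 ⊕ 3a = 52
byte 12: (8e ⊕ fe) ⊕ 78 = 70 ⊕ 78 = 08
byte 13: (68 ⊕ 10) ⊕ 20 = 78 ⊕ 20 = 58
byte 14: (2e ⊕ 95) ⊕ 31 = bb ⊕ 31 = 8a

01011111 00110111 01111010 11011011 01010100 00100110 10101111 00001101 10011011 00110111 01000001 01010010 00001000 01011000 10001010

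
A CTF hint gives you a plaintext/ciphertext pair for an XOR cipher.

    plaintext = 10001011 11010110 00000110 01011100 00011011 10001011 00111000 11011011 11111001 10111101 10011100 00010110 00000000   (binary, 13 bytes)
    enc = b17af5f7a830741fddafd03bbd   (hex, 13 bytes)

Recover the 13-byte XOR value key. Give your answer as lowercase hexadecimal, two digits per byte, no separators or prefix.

Since enc = plaintext ⊕ key, XORing both sides with plaintext gives key = plaintext ⊕ enc.
byte 0: 139 XOR 177 =  58
byte 1: 214 XOR 122 = 172
byte 2:   6 XOR 245 = 243
byte 3:  92 XOR 247 = 171
byte 4:  27 XOR 168 = 179
byte 5: 139 XOR  48 = 187
byte 6:  56 XOR 116 =  76
byte 7: 219 XOR  31 = 196
byte 8: 249 XOR 221 =  36
byte 9: 189 XOR 175 =  18
byte 10: 156 XOR 208 =  76
byte 11:  22 XOR  59 =  45
byte 12:   0 XOR 189 = 189

3aacf3abb3bb4cc424124c2dbd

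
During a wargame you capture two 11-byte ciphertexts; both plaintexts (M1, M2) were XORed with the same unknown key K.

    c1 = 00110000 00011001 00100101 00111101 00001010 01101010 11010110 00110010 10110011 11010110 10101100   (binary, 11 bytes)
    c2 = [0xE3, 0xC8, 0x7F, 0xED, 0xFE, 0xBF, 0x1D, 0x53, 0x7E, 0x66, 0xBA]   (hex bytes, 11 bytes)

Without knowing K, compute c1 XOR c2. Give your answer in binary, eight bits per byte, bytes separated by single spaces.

c1 ⊕ c2 = (M1 ⊕ K) ⊕ (M2 ⊕ K) = M1 ⊕ M2 — the shared key cancels under XOR.
30 xor e3 = d3
19 xor c8 = d1
25 xor 7f = 5a
3d xor ed = d0
0a xor fe = f4
6a xor bf = d5
d6 xor 1d = cb
32 xor 53 = 61
b3 xor 7e = cd
d6 xor 66 = b0
ac xor ba = 16

11010011 11010001 01011010 11010000 11110100 11010101 11001011 01100001 11001101 10110000 00010110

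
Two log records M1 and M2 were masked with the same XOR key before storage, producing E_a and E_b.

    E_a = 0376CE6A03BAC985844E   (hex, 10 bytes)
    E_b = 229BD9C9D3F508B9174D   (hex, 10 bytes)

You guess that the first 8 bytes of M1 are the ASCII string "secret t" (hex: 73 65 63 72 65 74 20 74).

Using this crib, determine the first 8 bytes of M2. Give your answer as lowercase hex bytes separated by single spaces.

52 88 74 d1 b5 3b e1 48

First, E_a ⊕ E_b = (M1 ⊕ K) ⊕ (M2 ⊕ K) = M1 ⊕ M2, so the key drops out. Then M2 = (M1 ⊕ M2) ⊕ M1 over the first 8 bytes.
byte 0: (03 XOR 22) XOR 73 = 21 XOR 73 = 52
byte 1: (76 XOR 9b) XOR 65 = ed XOR 65 = 88
byte 2: (ce XOR d9) XOR 63 = 17 XOR 63 = 74
byte 3: (6a XOR c9) XOR 72 = a3 XOR 72 = d1
byte 4: (03 XOR d3) XOR 65 = d0 XOR 65 = b5
byte 5: (ba XOR f5) XOR 74 = 4f XOR 74 = 3b
byte 6: (c9 XOR 08) XOR 20 = c1 XOR 20 = e1
byte 7: (85 XOR b9) XOR 74 = 3c XOR 74 = 48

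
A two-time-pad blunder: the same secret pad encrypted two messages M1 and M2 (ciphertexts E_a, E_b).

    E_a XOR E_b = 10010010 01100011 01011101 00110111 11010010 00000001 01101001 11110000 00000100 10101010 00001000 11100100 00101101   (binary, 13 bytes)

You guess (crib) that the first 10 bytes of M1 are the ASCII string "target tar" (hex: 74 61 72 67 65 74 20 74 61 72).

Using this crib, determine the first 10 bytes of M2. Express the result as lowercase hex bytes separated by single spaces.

e6 02 2f 50 b7 75 49 84 65 d8

Since E_a ⊕ E_b = M1 ⊕ M2, XORing with the guessed M1 bytes yields the corresponding M2 bytes: M2 = (E_a ⊕ E_b) ⊕ M1.
92 XOR 74 = e6
63 XOR 61 = 02
5d XOR 72 = 2f
37 XOR 67 = 50
d2 XOR 65 = b7
01 XOR 74 = 75
69 XOR 20 = 49
f0 XOR 74 = 84
04 XOR 61 = 65
aa XOR 72 = d8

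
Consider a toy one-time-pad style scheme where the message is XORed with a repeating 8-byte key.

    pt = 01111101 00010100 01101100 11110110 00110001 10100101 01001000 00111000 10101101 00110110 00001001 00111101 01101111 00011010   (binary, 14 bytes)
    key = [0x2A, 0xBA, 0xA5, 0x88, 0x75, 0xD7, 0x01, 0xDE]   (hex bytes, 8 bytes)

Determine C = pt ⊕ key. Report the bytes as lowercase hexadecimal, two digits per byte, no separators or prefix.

The 8-byte key repeats, so the effective keystream is 2a ba a5 88 75 d7 01 de 2a ba a5 88 75 d7.
byte 0: 125 ⊕  42 =  87
byte 1:  20 ⊕ 186 = 174
byte 2: 108 ⊕ 165 = 201
byte 3: 246 ⊕ 136 = 126
byte 4:  49 ⊕ 117 =  68
byte 5: 165 ⊕ 215 = 114
byte 6:  72 ⊕   1 =  73
byte 7:  56 ⊕ 222 = 230
byte 8: 173 ⊕  42 = 135
byte 9:  54 ⊕ 186 = 140
byte 10:   9 ⊕ 165 = 172
byte 11:  61 ⊕ 136 = 181
byte 12: 111 ⊕ 117 =  26
byte 13:  26 ⊕ 215 = 205

57aec97e447249e6878cacb51acd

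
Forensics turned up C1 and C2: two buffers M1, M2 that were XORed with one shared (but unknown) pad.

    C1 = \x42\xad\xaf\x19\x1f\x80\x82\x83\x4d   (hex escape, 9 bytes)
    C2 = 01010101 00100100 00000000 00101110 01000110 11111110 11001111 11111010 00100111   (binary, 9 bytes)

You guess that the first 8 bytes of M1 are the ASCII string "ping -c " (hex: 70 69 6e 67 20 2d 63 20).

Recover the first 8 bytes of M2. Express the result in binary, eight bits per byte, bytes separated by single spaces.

First, C1 ⊕ C2 = (M1 ⊕ K) ⊕ (M2 ⊕ K) = M1 ⊕ M2, so the key drops out. Then M2 = (M1 ⊕ M2) ⊕ M1 over the first 8 bytes.
byte 0: (42 ⊕ 55) ⊕ 70 = 17 ⊕ 70 = 67
byte 1: (ad ⊕ 24) ⊕ 69 = 89 ⊕ 69 = e0
byte 2: (af ⊕ 00) ⊕ 6e = af ⊕ 6e = c1
byte 3: (19 ⊕ 2e) ⊕ 67 = 37 ⊕ 67 = 50
byte 4: (1f ⊕ 46) ⊕ 20 = 59 ⊕ 20 = 79
byte 5: (80 ⊕ fe) ⊕ 2d = 7e ⊕ 2d = 53
byte 6: (82 ⊕ cf) ⊕ 63 = 4d ⊕ 63 = 2e
byte 7: (83 ⊕ fa) ⊕ 20 = 79 ⊕ 20 = 59

01100111 11100000 11000001 01010000 01111001 01010011 00101110 01011001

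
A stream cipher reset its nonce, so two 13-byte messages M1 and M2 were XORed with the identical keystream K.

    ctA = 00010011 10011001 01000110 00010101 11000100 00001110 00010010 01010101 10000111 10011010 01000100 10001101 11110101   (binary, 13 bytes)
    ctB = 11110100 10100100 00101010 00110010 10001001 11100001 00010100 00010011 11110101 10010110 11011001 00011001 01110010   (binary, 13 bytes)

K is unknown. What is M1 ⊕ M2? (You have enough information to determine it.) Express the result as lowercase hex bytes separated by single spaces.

e7 3d 6c 27 4d ef 06 46 72 0c 9d 94 87

ctA ⊕ ctB = (M1 ⊕ K) ⊕ (M2 ⊕ K) = M1 ⊕ M2 — the shared key cancels under XOR.
13 XOR f4 = e7
99 XOR a4 = 3d
46 XOR 2a = 6c
15 XOR 32 = 27
c4 XOR 89 = 4d
0e XOR e1 = ef
12 XOR 14 = 06
55 XOR 13 = 46
87 XOR f5 = 72
9a XOR 96 = 0c
44 XOR d9 = 9d
8d XOR 19 = 94
f5 XOR 72 = 87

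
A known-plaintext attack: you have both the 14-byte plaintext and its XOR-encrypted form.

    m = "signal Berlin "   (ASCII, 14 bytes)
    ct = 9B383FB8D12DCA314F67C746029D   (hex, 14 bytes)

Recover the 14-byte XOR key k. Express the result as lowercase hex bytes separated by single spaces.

e8 51 58 d6 b0 41 ea 73 2a 15 ab 2f 6c bd

Since ct = m ⊕ k, XORing both sides with m gives k = m ⊕ ct.
byte 0: 73 XOR 9b = e8
byte 1: 69 XOR 38 = 51
byte 2: 67 XOR 3f = 58
byte 3: 6e XOR b8 = d6
byte 4: 61 XOR d1 = b0
byte 5: 6c XOR 2d = 41
byte 6: 20 XOR ca = ea
byte 7: 42 XOR 31 = 73
byte 8: 65 XOR 4f = 2a
byte 9: 72 XOR 67 = 15
byte 10: 6c XOR c7 = ab
byte 11: 69 XOR 46 = 2f
byte 12: 6e XOR 02 = 6c
byte 13: 20 XOR 9d = bd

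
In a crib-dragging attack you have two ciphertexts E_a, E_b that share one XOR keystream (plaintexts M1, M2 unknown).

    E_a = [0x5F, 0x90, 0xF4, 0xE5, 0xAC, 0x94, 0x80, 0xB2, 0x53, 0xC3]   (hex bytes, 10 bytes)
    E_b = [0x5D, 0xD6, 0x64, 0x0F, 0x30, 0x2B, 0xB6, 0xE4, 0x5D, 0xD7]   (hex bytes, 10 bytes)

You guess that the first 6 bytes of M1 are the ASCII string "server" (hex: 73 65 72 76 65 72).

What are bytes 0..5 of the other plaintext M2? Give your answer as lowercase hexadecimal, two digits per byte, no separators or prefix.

First, E_a ⊕ E_b = (M1 ⊕ K) ⊕ (M2 ⊕ K) = M1 ⊕ M2, so the key drops out. Then M2 = (M1 ⊕ M2) ⊕ M1 over the first 6 bytes.
byte 0: (5f ^ 5d) ^ 73 = 02 ^ 73 = 71
byte 1: (90 ^ d6) ^ 65 = 46 ^ 65 = 23
byte 2: (f4 ^ 64) ^ 72 = 90 ^ 72 = e2
byte 3: (e5 ^ 0f) ^ 76 = ea ^ 76 = 9c
byte 4: (ac ^ 30) ^ 65 = 9c ^ 65 = f9
byte 5: (94 ^ 2b) ^ 72 = bf ^ 72 = cd

7123e29cf9cd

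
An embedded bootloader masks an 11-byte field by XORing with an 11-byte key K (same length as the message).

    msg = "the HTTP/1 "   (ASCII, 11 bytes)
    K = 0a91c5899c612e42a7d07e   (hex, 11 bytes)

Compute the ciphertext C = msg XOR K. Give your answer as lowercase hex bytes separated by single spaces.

7e f9 a0 a9 d4 35 7a 12 88 e1 5e

74 XOR 0a = 7e
68 XOR 91 = f9
65 XOR c5 = a0
20 XOR 89 = a9
48 XOR 9c = d4
54 XOR 61 = 35
54 XOR 2e = 7a
50 XOR 42 = 12
2f XOR a7 = 88
31 XOR d0 = e1
20 XOR 7e = 5e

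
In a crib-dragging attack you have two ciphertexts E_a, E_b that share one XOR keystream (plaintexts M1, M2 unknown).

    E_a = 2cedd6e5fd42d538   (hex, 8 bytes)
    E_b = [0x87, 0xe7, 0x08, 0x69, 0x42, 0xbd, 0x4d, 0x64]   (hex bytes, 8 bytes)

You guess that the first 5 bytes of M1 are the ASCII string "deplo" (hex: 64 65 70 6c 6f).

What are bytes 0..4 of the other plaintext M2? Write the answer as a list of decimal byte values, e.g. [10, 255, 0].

First, E_a ⊕ E_b = (M1 ⊕ K) ⊕ (M2 ⊕ K) = M1 ⊕ M2, so the key drops out. Then M2 = (M1 ⊕ M2) ⊕ M1 over the first 5 bytes.
byte 0: (2c XOR 87) XOR 64 = ab XOR 64 = cf
byte 1: (ed XOR e7) XOR 65 = 0a XOR 65 = 6f
byte 2: (d6 XOR 08) XOR 70 = de XOR 70 = ae
byte 3: (e5 XOR 69) XOR 6c = 8c XOR 6c = e0
byte 4: (fd XOR 42) XOR 6f = bf XOR 6f = d0

[207, 111, 174, 224, 208]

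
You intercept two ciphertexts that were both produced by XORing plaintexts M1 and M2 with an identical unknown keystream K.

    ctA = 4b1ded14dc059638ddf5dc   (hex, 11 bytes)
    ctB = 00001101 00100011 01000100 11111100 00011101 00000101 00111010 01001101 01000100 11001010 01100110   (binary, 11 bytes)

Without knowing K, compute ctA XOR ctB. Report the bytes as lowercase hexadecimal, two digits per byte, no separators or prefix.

463ea9e8c100ac75993fba

ctA ⊕ ctB = (M1 ⊕ K) ⊕ (M2 ⊕ K) = M1 ⊕ M2 — the shared key cancels under XOR.
byte 0: 4b XOR 0d = 46
byte 1: 1d XOR 23 = 3e
byte 2: ed XOR 44 = a9
byte 3: 14 XOR fc = e8
byte 4: dc XOR 1d = c1
byte 5: 05 XOR 05 = 00
byte 6: 96 XOR 3a = ac
byte 7: 38 XOR 4d = 75
byte 8: dd XOR 44 = 99
byte 9: f5 XOR ca = 3f
byte 10: dc XOR 66 = ba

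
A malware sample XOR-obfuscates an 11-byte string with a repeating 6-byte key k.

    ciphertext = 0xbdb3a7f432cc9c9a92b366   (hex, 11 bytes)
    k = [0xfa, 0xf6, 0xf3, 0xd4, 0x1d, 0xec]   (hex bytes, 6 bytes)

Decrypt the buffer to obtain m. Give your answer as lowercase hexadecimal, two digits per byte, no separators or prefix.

The 6-byte key repeats, so the effective keystream is fa f6 f3 d4 1d ec fa f6 f3 d4 1d.
byte 0: bd ^ fa = 47
byte 1: b3 ^ f6 = 45
byte 2: a7 ^ f3 = 54
byte 3: f4 ^ d4 = 20
byte 4: 32 ^ 1d = 2f
byte 5: cc ^ ec = 20
byte 6: 9c ^ fa = 66
byte 7: 9a ^ f6 = 6c
byte 8: 92 ^ f3 = 61
byte 9: b3 ^ d4 = 67
byte 10: 66 ^ 1d = 7b

474554202f20666c61677b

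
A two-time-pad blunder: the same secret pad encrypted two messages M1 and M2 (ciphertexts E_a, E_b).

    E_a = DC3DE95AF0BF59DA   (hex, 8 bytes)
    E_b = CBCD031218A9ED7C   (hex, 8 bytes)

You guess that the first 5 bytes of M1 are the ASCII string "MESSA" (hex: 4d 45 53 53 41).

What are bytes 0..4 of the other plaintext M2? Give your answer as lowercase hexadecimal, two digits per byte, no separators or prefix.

First, E_a ⊕ E_b = (M1 ⊕ K) ⊕ (M2 ⊕ K) = M1 ⊕ M2, so the key drops out. Then M2 = (M1 ⊕ M2) ⊕ M1 over the first 5 bytes.
byte 0: (dc ^ cb) ^ 4d = 17 ^ 4d = 5a
byte 1: (3d ^ cd) ^ 45 = f0 ^ 45 = b5
byte 2: (e9 ^ 03) ^ 53 = ea ^ 53 = b9
byte 3: (5a ^ 12) ^ 53 = 48 ^ 53 = 1b
byte 4: (f0 ^ 18) ^ 41 = e8 ^ 41 = a9

5ab5b91ba9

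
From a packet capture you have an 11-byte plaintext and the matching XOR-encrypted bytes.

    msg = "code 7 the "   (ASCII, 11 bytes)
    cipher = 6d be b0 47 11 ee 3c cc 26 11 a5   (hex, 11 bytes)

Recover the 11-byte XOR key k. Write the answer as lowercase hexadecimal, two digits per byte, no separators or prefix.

0ed1d42231d91cb84e7485

Since cipher = msg ⊕ k, XORing both sides with msg gives k = msg ⊕ cipher.
01100011 ^ 01101101 = 00001110
01101111 ^ 10111110 = 11010001
01100100 ^ 10110000 = 11010100
01100101 ^ 01000111 = 00100010
00100000 ^ 00010001 = 00110001
00110111 ^ 11101110 = 11011001
00100000 ^ 00111100 = 00011100
01110100 ^ 11001100 = 10111000
01101000 ^ 00100110 = 01001110
01100101 ^ 00010001 = 01110100
00100000 ^ 10100101 = 10000101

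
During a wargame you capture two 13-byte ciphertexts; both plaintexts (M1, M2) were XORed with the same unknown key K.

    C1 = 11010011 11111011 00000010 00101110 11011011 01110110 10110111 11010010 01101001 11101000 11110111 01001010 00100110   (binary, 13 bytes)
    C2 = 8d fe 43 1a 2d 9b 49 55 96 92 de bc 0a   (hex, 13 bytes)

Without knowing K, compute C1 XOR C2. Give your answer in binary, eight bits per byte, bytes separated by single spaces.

C1 ⊕ C2 = (M1 ⊕ K) ⊕ (M2 ⊕ K) = M1 ⊕ M2 — the shared key cancels under XOR.
d3 xor 8d = 5e
fb xor fe = 05
02 xor 43 = 41
2e xor 1a = 34
db xor 2d = f6
76 xor 9b = ed
b7 xor 49 = fe
d2 xor 55 = 87
69 xor 96 = ff
e8 xor 92 = 7a
f7 xor de = 29
4a xor bc = f6
26 xor 0a = 2c

01011110 00000101 01000001 00110100 11110110 11101101 11111110 10000111 11111111 01111010 00101001 11110110 00101100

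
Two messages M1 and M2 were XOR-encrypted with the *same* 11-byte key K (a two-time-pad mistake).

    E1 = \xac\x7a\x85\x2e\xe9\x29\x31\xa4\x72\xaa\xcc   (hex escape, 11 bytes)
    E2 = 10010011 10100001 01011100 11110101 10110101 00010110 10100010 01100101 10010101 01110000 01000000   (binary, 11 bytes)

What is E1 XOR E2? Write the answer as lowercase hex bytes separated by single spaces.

3f db d9 db 5c 3f 93 c1 e7 da 8c

E1 ⊕ E2 = (M1 ⊕ K) ⊕ (M2 ⊕ K) = M1 ⊕ M2 — the shared key cancels under XOR.
ac XOR 93 = 3f
7a XOR a1 = db
85 XOR 5c = d9
2e XOR f5 = db
e9 XOR b5 = 5c
29 XOR 16 = 3f
31 XOR a2 = 93
a4 XOR 65 = c1
72 XOR 95 = e7
aa XOR 70 = da
cc XOR 40 = 8c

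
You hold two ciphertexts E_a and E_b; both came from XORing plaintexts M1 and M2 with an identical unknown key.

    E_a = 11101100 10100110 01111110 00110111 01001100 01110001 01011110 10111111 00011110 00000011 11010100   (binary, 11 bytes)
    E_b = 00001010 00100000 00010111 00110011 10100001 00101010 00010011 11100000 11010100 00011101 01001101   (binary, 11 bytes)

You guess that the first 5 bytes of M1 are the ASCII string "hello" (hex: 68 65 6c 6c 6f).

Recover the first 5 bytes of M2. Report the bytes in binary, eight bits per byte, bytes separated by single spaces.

10001110 11100011 00000101 01101000 10000010

First, E_a ⊕ E_b = (M1 ⊕ K) ⊕ (M2 ⊕ K) = M1 ⊕ M2, so the key drops out. Then M2 = (M1 ⊕ M2) ⊕ M1 over the first 5 bytes.
byte 0: (ec xor 0a) xor 68 = e6 xor 68 = 8e
byte 1: (a6 xor 20) xor 65 = 86 xor 65 = e3
byte 2: (7e xor 17) xor 6c = 69 xor 6c = 05
byte 3: (37 xor 33) xor 6c = 04 xor 6c = 68
byte 4: (4c xor a1) xor 6f = ed xor 6f = 82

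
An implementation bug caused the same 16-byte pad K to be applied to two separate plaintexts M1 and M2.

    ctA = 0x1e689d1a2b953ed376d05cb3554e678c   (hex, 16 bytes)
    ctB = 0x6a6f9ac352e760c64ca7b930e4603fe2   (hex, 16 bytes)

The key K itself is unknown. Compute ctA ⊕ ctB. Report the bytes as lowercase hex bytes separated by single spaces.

74 07 07 d9 79 72 5e 15 3a 77 e5 83 b1 2e 58 6e

ctA ⊕ ctB = (M1 ⊕ K) ⊕ (M2 ⊕ K) = M1 ⊕ M2 — the shared key cancels under XOR.
1e ^ 6a = 74
68 ^ 6f = 07
9d ^ 9a = 07
1a ^ c3 = d9
2b ^ 52 = 79
95 ^ e7 = 72
3e ^ 60 = 5e
d3 ^ c6 = 15
76 ^ 4c = 3a
d0 ^ a7 = 77
5c ^ b9 = e5
b3 ^ 30 = 83
55 ^ e4 = b1
4e ^ 60 = 2e
67 ^ 3f = 58
8c ^ e2 = 6e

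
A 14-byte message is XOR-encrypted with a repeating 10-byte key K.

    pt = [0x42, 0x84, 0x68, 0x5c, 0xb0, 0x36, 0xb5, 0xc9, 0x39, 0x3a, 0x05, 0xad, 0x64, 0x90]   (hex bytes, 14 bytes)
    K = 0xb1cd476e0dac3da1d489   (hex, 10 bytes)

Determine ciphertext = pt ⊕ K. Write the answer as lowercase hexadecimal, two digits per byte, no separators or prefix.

The 10-byte key repeats, so the effective keystream is b1 cd 47 6e 0d ac 3d a1 d4 89 b1 cd 47 6e.
byte 0: 01000010 XOR 10110001 = 11110011
byte 1: 10000100 XOR 11001101 = 01001001
byte 2: 01101000 XOR 01000111 = 00101111
byte 3: 01011100 XOR 01101110 = 00110010
byte 4: 10110000 XOR 00001101 = 10111101
byte 5: 00110110 XOR 10101100 = 10011010
byte 6: 10110101 XOR 00111101 = 10001000
byte 7: 11001001 XOR 10100001 = 01101000
byte 8: 00111001 XOR 11010100 = 11101101
byte 9: 00111010 XOR 10001001 = 10110011
byte 10: 00000101 XOR 10110001 = 10110100
byte 11: 10101101 XOR 11001101 = 01100000
byte 12: 01100100 XOR 01000111 = 00100011
byte 13: 10010000 XOR 01101110 = 11111110

f3492f32bd9a8868edb3b46023fe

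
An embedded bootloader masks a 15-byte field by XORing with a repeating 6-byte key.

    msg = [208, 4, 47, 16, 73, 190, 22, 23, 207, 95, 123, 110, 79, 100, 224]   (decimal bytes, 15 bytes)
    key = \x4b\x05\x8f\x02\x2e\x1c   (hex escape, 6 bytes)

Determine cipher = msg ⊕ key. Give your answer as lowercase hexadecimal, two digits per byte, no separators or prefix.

The 6-byte key repeats, so the effective keystream is 4b 05 8f 02 2e 1c 4b 05 8f 02 2e 1c 4b 05 8f.
byte 0: 208 XOR  75 = 155
byte 1:   4 XOR   5 =   1
byte 2:  47 XOR 143 = 160
byte 3:  16 XOR   2 =  18
byte 4:  73 XOR  46 = 103
byte 5: 190 XOR  28 = 162
byte 6:  22 XOR  75 =  93
byte 7:  23 XOR   5 =  18
byte 8: 207 XOR 143 =  64
byte 9:  95 XOR   2 =  93
byte 10: 123 XOR  46 =  85
byte 11: 110 XOR  28 = 114
byte 12:  79 XOR  75 =   4
byte 13: 100 XOR   5 =  97
byte 14: 224 XOR 143 = 111

9b01a01267a25d12405d557204616f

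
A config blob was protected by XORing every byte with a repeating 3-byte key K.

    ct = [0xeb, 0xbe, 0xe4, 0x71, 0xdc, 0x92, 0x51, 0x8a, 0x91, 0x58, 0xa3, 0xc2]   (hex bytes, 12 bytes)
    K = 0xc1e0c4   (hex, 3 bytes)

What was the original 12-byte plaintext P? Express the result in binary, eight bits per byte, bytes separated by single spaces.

The 3-byte key repeats, so the effective keystream is c1 e0 c4 c1 e0 c4 c1 e0 c4 c1 e0 c4.
byte 0: eb ^ c1 = 2a
byte 1: be ^ e0 = 5e
byte 2: e4 ^ c4 = 20
byte 3: 71 ^ c1 = b0
byte 4: dc ^ e0 = 3c
byte 5: 92 ^ c4 = 56
byte 6: 51 ^ c1 = 90
byte 7: 8a ^ e0 = 6a
byte 8: 91 ^ c4 = 55
byte 9: 58 ^ c1 = 99
byte 10: a3 ^ e0 = 43
byte 11: c2 ^ c4 = 06

00101010 01011110 00100000 10110000 00111100 01010110 10010000 01101010 01010101 10011001 01000011 00000110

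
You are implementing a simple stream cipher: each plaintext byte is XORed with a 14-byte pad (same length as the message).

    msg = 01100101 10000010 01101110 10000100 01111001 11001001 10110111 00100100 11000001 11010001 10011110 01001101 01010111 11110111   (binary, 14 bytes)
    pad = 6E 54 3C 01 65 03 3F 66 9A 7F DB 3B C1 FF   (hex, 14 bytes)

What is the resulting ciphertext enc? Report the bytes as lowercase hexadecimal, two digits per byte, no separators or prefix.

0bd652851cca88425bae45769608

XOR is its own inverse, so applying the key byte-wise gives the result directly.
101 ^ 110 =  11
130 ^  84 = 214
110 ^  60 =  82
132 ^   1 = 133
121 ^ 101 =  28
201 ^   3 = 202
183 ^  63 = 136
 36 ^ 102 =  66
193 ^ 154 =  91
209 ^ 127 = 174
158 ^ 219 =  69
 77 ^  59 = 118
 87 ^ 193 = 150
247 ^ 255 =   8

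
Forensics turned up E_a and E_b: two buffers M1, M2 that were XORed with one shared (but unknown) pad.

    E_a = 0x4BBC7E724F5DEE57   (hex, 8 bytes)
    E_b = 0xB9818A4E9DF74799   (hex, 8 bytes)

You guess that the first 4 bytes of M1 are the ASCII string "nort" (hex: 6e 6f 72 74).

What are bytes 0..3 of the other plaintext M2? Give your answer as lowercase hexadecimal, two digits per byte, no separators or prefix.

9c528648

First, E_a ⊕ E_b = (M1 ⊕ K) ⊕ (M2 ⊕ K) = M1 ⊕ M2, so the key drops out. Then M2 = (M1 ⊕ M2) ⊕ M1 over the first 4 bytes.
byte 0: (4b xor b9) xor 6e = f2 xor 6e = 9c
byte 1: (bc xor 81) xor 6f = 3d xor 6f = 52
byte 2: (7e xor 8a) xor 72 = f4 xor 72 = 86
byte 3: (72 xor 4e) xor 74 = 3c xor 74 = 48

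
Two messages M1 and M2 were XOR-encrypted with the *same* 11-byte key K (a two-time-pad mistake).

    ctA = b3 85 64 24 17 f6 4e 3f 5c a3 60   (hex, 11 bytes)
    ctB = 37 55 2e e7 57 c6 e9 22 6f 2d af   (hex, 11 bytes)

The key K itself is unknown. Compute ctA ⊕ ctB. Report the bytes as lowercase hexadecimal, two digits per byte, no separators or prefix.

84d04ac34030a71d338ecf

ctA ⊕ ctB = (M1 ⊕ K) ⊕ (M2 ⊕ K) = M1 ⊕ M2 — the shared key cancels under XOR.
b3 XOR 37 = 84
85 XOR 55 = d0
64 XOR 2e = 4a
24 XOR e7 = c3
17 XOR 57 = 40
f6 XOR c6 = 30
4e XOR e9 = a7
3f XOR 22 = 1d
5c XOR 6f = 33
a3 XOR 2d = 8e
60 XOR af = cf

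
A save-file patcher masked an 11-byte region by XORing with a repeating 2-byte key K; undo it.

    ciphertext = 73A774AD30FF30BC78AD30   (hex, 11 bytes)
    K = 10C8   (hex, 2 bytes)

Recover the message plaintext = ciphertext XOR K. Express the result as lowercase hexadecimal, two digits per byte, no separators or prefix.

The 2-byte key repeats, so the effective keystream is 10 c8 10 c8 10 c8 10 c8 10 c8 10.
byte 0: 01110011 xor 00010000 = 01100011
byte 1: 10100111 xor 11001000 = 01101111
byte 2: 01110100 xor 00010000 = 01100100
byte 3: 10101101 xor 11001000 = 01100101
byte 4: 00110000 xor 00010000 = 00100000
byte 5: 11111111 xor 11001000 = 00110111
byte 6: 00110000 xor 00010000 = 00100000
byte 7: 10111100 xor 11001000 = 01110100
byte 8: 01111000 xor 00010000 = 01101000
byte 9: 10101101 xor 11001000 = 01100101
byte 10: 00110000 xor 00010000 = 00100000

636f646520372074686520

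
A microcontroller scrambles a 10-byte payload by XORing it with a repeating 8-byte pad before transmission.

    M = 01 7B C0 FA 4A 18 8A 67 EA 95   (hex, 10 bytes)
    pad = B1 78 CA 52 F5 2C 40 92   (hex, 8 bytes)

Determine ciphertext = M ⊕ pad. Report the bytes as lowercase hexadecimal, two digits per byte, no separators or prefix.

The 8-byte key repeats, so the effective keystream is b1 78 ca 52 f5 2c 40 92 b1 78.
byte 0:   1 ^ 177 = 176
byte 1: 123 ^ 120 =   3
byte 2: 192 ^ 202 =  10
byte 3: 250 ^  82 = 168
byte 4:  74 ^ 245 = 191
byte 5:  24 ^  44 =  52
byte 6: 138 ^  64 = 202
byte 7: 103 ^ 146 = 245
byte 8: 234 ^ 177 =  91
byte 9: 149 ^ 120 = 237

b0030aa8bf34caf55bed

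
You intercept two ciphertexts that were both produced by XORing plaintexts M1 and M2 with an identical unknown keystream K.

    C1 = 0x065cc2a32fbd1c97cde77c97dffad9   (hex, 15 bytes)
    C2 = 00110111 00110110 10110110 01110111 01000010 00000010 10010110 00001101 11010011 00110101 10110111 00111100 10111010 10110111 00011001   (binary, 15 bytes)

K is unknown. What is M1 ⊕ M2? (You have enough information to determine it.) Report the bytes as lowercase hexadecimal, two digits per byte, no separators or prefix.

316a74d46dbf8a9a1ed2cbab654dc0

C1 ⊕ C2 = (M1 ⊕ K) ⊕ (M2 ⊕ K) = M1 ⊕ M2 — the shared key cancels under XOR.
00000110 ⊕ 00110111 = 00110001
01011100 ⊕ 00110110 = 01101010
11000010 ⊕ 10110110 = 01110100
10100011 ⊕ 01110111 = 11010100
00101111 ⊕ 01000010 = 01101101
10111101 ⊕ 00000010 = 10111111
00011100 ⊕ 10010110 = 10001010
10010111 ⊕ 00001101 = 10011010
11001101 ⊕ 11010011 = 00011110
11100111 ⊕ 00110101 = 11010010
01111100 ⊕ 10110111 = 11001011
10010111 ⊕ 00111100 = 10101011
11011111 ⊕ 10111010 = 01100101
11111010 ⊕ 10110111 = 01001101
11011001 ⊕ 00011001 = 11000000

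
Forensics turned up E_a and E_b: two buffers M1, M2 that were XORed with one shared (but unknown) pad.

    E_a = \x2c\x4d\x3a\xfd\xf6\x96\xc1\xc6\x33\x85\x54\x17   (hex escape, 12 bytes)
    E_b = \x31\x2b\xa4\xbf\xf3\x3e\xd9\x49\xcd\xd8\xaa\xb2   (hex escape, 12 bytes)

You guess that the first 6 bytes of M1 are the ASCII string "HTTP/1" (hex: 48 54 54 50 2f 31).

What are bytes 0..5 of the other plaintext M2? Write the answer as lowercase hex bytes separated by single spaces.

55 32 ca 12 2a 99

First, E_a ⊕ E_b = (M1 ⊕ K) ⊕ (M2 ⊕ K) = M1 ⊕ M2, so the key drops out. Then M2 = (M1 ⊕ M2) ⊕ M1 over the first 6 bytes.
byte 0: (2c xor 31) xor 48 = 1d xor 48 = 55
byte 1: (4d xor 2b) xor 54 = 66 xor 54 = 32
byte 2: (3a xor a4) xor 54 = 9e xor 54 = ca
byte 3: (fd xor bf) xor 50 = 42 xor 50 = 12
byte 4: (f6 xor f3) xor 2f = 05 xor 2f = 2a
byte 5: (96 xor 3e) xor 31 = a8 xor 31 = 99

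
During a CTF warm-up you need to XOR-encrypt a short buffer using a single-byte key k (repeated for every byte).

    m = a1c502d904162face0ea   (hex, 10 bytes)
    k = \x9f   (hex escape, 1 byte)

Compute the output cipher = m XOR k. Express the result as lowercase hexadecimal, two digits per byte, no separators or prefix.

The 1-byte key repeats, so the effective keystream is 9f 9f 9f 9f 9f 9f 9f 9f 9f 9f.
byte 0: a1 ^ 9f = 3e
byte 1: c5 ^ 9f = 5a
byte 2: 02 ^ 9f = 9d
byte 3: d9 ^ 9f = 46
byte 4: 04 ^ 9f = 9b
byte 5: 16 ^ 9f = 89
byte 6: 2f ^ 9f = b0
byte 7: ac ^ 9f = 33
byte 8: e0 ^ 9f = 7f
byte 9: ea ^ 9f = 75

3e5a9d469b89b0337f75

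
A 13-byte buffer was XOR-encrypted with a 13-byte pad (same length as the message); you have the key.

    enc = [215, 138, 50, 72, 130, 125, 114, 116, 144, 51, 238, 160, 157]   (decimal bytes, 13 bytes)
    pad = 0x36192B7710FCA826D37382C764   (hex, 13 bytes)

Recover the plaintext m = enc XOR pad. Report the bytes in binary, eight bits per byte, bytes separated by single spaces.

byte 0: d7 xor 36 = e1
byte 1: 8a xor 19 = 93
byte 2: 32 xor 2b = 19
byte 3: 48 xor 77 = 3f
byte 4: 82 xor 10 = 92
byte 5: 7d xor fc = 81
byte 6: 72 xor a8 = da
byte 7: 74 xor 26 = 52
byte 8: 90 xor d3 = 43
byte 9: 33 xor 73 = 40
byte 10: ee xor 82 = 6c
byte 11: a0 xor c7 = 67
byte 12: 9d xor 64 = f9

11100001 10010011 00011001 00111111 10010010 10000001 11011010 01010010 01000011 01000000 01101100 01100111 11111001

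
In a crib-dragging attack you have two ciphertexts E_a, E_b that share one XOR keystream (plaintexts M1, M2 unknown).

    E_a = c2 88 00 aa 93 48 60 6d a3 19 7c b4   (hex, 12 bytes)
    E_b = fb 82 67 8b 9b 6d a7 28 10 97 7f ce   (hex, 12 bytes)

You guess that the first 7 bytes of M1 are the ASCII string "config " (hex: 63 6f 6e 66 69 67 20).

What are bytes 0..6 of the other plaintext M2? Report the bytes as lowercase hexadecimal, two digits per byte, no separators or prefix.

5a6509476142e7

First, E_a ⊕ E_b = (M1 ⊕ K) ⊕ (M2 ⊕ K) = M1 ⊕ M2, so the key drops out. Then M2 = (M1 ⊕ M2) ⊕ M1 over the first 7 bytes.
byte 0: (c2 ⊕ fb) ⊕ 63 = 39 ⊕ 63 = 5a
byte 1: (88 ⊕ 82) ⊕ 6f = 0a ⊕ 6f = 65
byte 2: (00 ⊕ 67) ⊕ 6e = 67 ⊕ 6e = 09
byte 3: (aa ⊕ 8b) ⊕ 66 = 21 ⊕ 66 = 47
byte 4: (93 ⊕ 9b) ⊕ 69 = 08 ⊕ 69 = 61
byte 5: (48 ⊕ 6d) ⊕ 67 = 25 ⊕ 67 = 42
byte 6: (60 ⊕ a7) ⊕ 20 = c7 ⊕ 20 = e7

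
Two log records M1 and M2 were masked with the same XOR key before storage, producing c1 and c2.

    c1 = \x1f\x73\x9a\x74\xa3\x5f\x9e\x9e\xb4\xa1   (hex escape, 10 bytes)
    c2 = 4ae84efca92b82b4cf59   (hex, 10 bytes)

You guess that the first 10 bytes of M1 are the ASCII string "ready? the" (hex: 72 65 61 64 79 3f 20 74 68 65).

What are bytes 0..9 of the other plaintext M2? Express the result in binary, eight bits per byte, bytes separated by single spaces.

00100111 11111110 10110101 11101100 01110011 01001011 00111100 01011110 00010011 10011101

First, c1 ⊕ c2 = (M1 ⊕ K) ⊕ (M2 ⊕ K) = M1 ⊕ M2, so the key drops out. Then M2 = (M1 ⊕ M2) ⊕ M1 over the first 10 bytes.
byte 0: (1f xor 4a) xor 72 = 55 xor 72 = 27
byte 1: (73 xor e8) xor 65 = 9b xor 65 = fe
byte 2: (9a xor 4e) xor 61 = d4 xor 61 = b5
byte 3: (74 xor fc) xor 64 = 88 xor 64 = ec
byte 4: (a3 xor a9) xor 79 = 0a xor 79 = 73
byte 5: (5f xor 2b) xor 3f = 74 xor 3f = 4b
byte 6: (9e xor 82) xor 20 = 1c xor 20 = 3c
byte 7: (9e xor b4) xor 74 = 2a xor 74 = 5e
byte 8: (b4 xor cf) xor 68 = 7b xor 68 = 13
byte 9: (a1 xor 59) xor 65 = f8 xor 65 = 9d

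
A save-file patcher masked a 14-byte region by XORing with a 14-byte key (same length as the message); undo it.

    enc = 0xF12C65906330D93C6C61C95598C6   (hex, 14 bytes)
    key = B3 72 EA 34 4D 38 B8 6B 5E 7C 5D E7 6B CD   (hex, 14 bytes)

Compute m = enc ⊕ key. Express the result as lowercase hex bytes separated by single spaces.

byte 0: f1 xor b3 = 42
byte 1: 2c xor 72 = 5e
byte 2: 65 xor ea = 8f
byte 3: 90 xor 34 = a4
byte 4: 63 xor 4d = 2e
byte 5: 30 xor 38 = 08
byte 6: d9 xor b8 = 61
byte 7: 3c xor 6b = 57
byte 8: 6c xor 5e = 32
byte 9: 61 xor 7c = 1d
byte 10: c9 xor 5d = 94
byte 11: 55 xor e7 = b2
byte 12: 98 xor 6b = f3
byte 13: c6 xor cd = 0b

42 5e 8f a4 2e 08 61 57 32 1d 94 b2 f3 0b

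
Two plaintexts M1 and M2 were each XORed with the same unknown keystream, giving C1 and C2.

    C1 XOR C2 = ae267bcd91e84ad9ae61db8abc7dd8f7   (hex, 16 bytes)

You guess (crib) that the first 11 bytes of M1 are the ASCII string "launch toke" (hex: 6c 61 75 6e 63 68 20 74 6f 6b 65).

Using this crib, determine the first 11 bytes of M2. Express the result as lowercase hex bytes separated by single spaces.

Since C1 ⊕ C2 = M1 ⊕ M2, XORing with the guessed M1 bytes yields the corresponding M2 bytes: M2 = (C1 ⊕ C2) ⊕ M1.
byte 0: ae xor 6c = c2
byte 1: 26 xor 61 = 47
byte 2: 7b xor 75 = 0e
byte 3: cd xor 6e = a3
byte 4: 91 xor 63 = f2
byte 5: e8 xor 68 = 80
byte 6: 4a xor 20 = 6a
byte 7: d9 xor 74 = ad
byte 8: ae xor 6f = c1
byte 9: 61 xor 6b = 0a
byte 10: db xor 65 = be

c2 47 0e a3 f2 80 6a ad c1 0a be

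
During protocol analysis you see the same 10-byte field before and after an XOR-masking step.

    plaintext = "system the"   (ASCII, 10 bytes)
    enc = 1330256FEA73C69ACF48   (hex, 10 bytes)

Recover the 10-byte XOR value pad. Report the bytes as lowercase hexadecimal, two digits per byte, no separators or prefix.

6049561b8f1ee6eea72d

Since enc = plaintext ⊕ pad, XORing both sides with plaintext gives pad = plaintext ⊕ enc.
byte 0: 115 ^  19 =  96
byte 1: 121 ^  48 =  73
byte 2: 115 ^  37 =  86
byte 3: 116 ^ 111 =  27
byte 4: 101 ^ 234 = 143
byte 5: 109 ^ 115 =  30
byte 6:  32 ^ 198 = 230
byte 7: 116 ^ 154 = 238
byte 8: 104 ^ 207 = 167
byte 9: 101 ^  72 =  45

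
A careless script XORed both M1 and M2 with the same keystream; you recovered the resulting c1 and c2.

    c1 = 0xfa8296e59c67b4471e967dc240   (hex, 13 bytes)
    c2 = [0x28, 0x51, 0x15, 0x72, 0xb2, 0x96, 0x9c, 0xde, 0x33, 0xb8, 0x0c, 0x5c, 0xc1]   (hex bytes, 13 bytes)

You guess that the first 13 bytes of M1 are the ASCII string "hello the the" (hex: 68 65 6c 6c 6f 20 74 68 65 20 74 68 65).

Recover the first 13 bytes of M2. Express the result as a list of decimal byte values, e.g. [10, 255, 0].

[186, 182, 239, 251, 65, 209, 92, 241, 72, 14, 5, 246, 228]

First, c1 ⊕ c2 = (M1 ⊕ K) ⊕ (M2 ⊕ K) = M1 ⊕ M2, so the key drops out. Then M2 = (M1 ⊕ M2) ⊕ M1 over the first 13 bytes.
byte 0: (fa ⊕ 28) ⊕ 68 = d2 ⊕ 68 = ba
byte 1: (82 ⊕ 51) ⊕ 65 = d3 ⊕ 65 = b6
byte 2: (96 ⊕ 15) ⊕ 6c = 83 ⊕ 6c = ef
byte 3: (e5 ⊕ 72) ⊕ 6c = 97 ⊕ 6c = fb
byte 4: (9c ⊕ b2) ⊕ 6f = 2e ⊕ 6f = 41
byte 5: (67 ⊕ 96) ⊕ 20 = f1 ⊕ 20 = d1
byte 6: (b4 ⊕ 9c) ⊕ 74 = 28 ⊕ 74 = 5c
byte 7: (47 ⊕ de) ⊕ 68 = 99 ⊕ 68 = f1
byte 8: (1e ⊕ 33) ⊕ 65 = 2d ⊕ 65 = 48
byte 9: (96 ⊕ b8) ⊕ 20 = 2e ⊕ 20 = 0e
byte 10: (7d ⊕ 0c) ⊕ 74 = 71 ⊕ 74 = 05
byte 11: (c2 ⊕ 5c) ⊕ 68 = 9e ⊕ 68 = f6
byte 12: (40 ⊕ c1) ⊕ 65 = 81 ⊕ 65 = e4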